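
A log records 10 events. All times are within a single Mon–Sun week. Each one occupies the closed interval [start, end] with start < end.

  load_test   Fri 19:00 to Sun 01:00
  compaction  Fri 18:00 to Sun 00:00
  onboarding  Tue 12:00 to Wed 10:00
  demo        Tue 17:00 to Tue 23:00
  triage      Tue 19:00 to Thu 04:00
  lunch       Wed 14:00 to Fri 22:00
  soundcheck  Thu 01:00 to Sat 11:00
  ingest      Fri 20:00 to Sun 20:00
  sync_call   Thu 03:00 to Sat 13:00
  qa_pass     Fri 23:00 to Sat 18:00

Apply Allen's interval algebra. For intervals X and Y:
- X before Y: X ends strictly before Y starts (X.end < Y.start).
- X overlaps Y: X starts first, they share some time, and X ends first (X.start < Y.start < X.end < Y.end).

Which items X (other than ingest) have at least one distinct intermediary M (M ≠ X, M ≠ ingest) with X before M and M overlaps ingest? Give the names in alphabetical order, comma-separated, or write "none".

demo, onboarding, triage

Target ingest = [Fri 20:00, Sun 20:00].
Intermediaries M with M overlaps ingest: compaction, load_test, lunch, soundcheck, sync_call.
Via compaction — items with X before compaction: demo, onboarding, triage.
Via load_test — items with X before load_test: demo, onboarding, triage.
Via lunch — items with X before lunch: demo, onboarding.
Via soundcheck — items with X before soundcheck: demo, onboarding.
Via sync_call — items with X before sync_call: demo, onboarding.
Union: demo, onboarding, triage.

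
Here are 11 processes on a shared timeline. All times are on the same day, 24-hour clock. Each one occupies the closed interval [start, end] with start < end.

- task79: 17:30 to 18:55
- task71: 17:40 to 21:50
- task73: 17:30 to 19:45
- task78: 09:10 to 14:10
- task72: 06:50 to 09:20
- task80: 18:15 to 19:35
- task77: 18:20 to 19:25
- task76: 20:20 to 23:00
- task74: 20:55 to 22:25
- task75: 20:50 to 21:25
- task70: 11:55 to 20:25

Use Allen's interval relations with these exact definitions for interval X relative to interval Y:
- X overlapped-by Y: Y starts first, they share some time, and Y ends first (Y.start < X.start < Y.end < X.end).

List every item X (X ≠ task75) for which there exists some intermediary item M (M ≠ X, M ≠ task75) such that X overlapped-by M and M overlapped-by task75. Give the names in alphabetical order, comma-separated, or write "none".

Target task75 = [20:50, 21:25].
Intermediaries M with M overlapped-by task75: task74.
Via task74 — items with X overlapped-by task74: none.
Union: none.

none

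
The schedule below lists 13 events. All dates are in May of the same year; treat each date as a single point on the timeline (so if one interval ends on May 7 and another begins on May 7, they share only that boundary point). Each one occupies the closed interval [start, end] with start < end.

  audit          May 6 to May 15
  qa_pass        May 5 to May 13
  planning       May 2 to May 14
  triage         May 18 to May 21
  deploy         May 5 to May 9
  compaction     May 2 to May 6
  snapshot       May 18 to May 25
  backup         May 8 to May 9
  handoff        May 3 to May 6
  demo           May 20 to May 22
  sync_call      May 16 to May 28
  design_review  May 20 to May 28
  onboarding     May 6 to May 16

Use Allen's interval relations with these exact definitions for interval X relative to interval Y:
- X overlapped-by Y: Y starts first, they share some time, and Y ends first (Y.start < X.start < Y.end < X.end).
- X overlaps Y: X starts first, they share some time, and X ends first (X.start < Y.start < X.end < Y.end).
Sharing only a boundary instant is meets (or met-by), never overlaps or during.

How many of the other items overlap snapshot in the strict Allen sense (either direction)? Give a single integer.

1

Target snapshot = [May 18, May 25].
audit [May 6, May 15] → before → no.
backup [May 8, May 9] → before → no.
compaction [May 2, May 6] → before → no.
demo [May 20, May 22] → during → no.
deploy [May 5, May 9] → before → no.
design_review [May 20, May 28] → overlapped-by → counts.
handoff [May 3, May 6] → before → no.
onboarding [May 6, May 16] → before → no.
planning [May 2, May 14] → before → no.
qa_pass [May 5, May 13] → before → no.
sync_call [May 16, May 28] → contains → no.
triage [May 18, May 21] → starts → no.
Total: 1.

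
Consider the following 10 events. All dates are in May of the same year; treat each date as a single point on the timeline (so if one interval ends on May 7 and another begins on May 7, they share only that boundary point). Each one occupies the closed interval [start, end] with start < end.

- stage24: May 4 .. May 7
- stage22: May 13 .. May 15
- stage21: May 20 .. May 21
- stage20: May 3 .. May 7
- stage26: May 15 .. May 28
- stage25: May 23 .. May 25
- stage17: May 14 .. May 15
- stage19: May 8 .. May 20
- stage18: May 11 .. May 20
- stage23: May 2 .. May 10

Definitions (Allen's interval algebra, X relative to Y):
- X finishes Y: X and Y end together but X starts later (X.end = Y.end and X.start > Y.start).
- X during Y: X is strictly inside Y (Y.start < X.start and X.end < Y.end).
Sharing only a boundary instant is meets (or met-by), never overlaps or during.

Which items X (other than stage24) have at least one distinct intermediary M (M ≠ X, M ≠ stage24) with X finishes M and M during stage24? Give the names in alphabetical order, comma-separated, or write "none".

Target stage24 = [May 4, May 7].
Intermediaries M with M during stage24: none.
Union: none.

none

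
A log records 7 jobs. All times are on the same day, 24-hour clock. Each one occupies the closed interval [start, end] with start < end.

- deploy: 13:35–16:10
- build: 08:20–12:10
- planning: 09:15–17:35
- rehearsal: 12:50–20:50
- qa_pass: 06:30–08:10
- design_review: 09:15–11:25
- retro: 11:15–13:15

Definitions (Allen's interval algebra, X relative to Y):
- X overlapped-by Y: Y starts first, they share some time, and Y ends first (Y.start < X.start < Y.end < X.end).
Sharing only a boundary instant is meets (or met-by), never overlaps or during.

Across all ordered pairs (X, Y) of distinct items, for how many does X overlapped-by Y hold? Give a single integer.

5

Checking all 42 ordered pairs for relation 'overlapped-by'; matching pairs in alphabetical order:
(planning, build): planning overlapped-by build ✓
(rehearsal, planning): rehearsal overlapped-by planning ✓
(rehearsal, retro): rehearsal overlapped-by retro ✓
(retro, build): retro overlapped-by build ✓
(retro, design_review): retro overlapped-by design_review ✓
Count: 5.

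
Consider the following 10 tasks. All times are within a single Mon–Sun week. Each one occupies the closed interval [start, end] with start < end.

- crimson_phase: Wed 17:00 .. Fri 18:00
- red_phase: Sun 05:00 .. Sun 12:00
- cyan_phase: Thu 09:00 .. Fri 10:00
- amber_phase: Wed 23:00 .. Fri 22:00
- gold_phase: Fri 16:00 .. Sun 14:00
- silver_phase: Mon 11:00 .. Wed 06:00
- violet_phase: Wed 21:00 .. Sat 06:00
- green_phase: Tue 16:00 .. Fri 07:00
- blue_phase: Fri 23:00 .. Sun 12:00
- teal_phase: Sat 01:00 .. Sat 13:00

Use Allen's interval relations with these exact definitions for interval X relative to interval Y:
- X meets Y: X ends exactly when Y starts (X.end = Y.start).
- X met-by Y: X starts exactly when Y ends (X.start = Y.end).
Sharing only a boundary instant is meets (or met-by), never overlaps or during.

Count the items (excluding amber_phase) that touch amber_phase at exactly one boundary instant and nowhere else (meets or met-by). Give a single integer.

Target amber_phase = [Wed 23:00, Fri 22:00].
blue_phase [Fri 23:00, Sun 12:00] → after → no.
crimson_phase [Wed 17:00, Fri 18:00] → overlaps → no.
cyan_phase [Thu 09:00, Fri 10:00] → during → no.
gold_phase [Fri 16:00, Sun 14:00] → overlapped-by → no.
green_phase [Tue 16:00, Fri 07:00] → overlaps → no.
red_phase [Sun 05:00, Sun 12:00] → after → no.
silver_phase [Mon 11:00, Wed 06:00] → before → no.
teal_phase [Sat 01:00, Sat 13:00] → after → no.
violet_phase [Wed 21:00, Sat 06:00] → contains → no.
Total: 0.

0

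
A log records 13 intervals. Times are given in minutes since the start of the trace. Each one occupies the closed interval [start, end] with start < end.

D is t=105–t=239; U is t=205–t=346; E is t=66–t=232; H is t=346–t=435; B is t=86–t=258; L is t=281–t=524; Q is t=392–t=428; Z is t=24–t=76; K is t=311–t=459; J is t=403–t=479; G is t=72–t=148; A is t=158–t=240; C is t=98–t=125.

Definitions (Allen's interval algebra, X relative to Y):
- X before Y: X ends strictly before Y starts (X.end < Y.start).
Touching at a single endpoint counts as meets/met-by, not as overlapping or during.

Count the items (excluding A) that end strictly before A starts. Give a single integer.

3

Target A = [t=158, t=240].
B [t=86, t=258] → contains → no.
C [t=98, t=125] → before → counts.
D [t=105, t=239] → overlaps → no.
E [t=66, t=232] → overlaps → no.
G [t=72, t=148] → before → counts.
H [t=346, t=435] → after → no.
J [t=403, t=479] → after → no.
K [t=311, t=459] → after → no.
L [t=281, t=524] → after → no.
Q [t=392, t=428] → after → no.
U [t=205, t=346] → overlapped-by → no.
Z [t=24, t=76] → before → counts.
Total: 3.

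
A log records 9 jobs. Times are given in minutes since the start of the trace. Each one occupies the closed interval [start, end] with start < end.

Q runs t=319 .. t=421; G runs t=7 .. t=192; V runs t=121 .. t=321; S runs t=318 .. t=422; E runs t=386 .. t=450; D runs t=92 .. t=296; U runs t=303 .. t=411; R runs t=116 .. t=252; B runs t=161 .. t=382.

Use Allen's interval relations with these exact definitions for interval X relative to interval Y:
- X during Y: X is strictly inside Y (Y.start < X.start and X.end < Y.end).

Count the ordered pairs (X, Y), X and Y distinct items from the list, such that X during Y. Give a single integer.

2

Checking all 72 ordered pairs for relation 'during'; matching pairs in alphabetical order:
(Q, S): Q during S ✓
(R, D): R during D ✓
Count: 2.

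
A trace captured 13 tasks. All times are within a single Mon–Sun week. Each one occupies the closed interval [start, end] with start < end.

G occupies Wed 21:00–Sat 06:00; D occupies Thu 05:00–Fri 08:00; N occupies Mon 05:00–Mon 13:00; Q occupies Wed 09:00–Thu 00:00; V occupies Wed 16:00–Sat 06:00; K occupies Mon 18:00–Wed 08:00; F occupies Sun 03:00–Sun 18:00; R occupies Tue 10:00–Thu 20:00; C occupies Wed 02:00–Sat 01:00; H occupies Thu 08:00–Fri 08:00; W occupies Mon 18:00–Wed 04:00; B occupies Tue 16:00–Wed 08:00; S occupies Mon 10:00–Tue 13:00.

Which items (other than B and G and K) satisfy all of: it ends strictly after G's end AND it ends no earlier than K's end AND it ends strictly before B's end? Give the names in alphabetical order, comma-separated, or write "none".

Conditions: its end is strictly after G's end (X.end > Sat 06:00) AND its end is no earlier than K's end (X.end >= Wed 08:00) AND its end is strictly before B's end (X.end < Wed 08:00).
C: end Sat 01:00 > Sat 06:00? ✗; end Sat 01:00 >= Wed 08:00? ✓; end Sat 01:00 < Wed 08:00? ✗ → no.
D: end Fri 08:00 > Sat 06:00? ✗; end Fri 08:00 >= Wed 08:00? ✓; end Fri 08:00 < Wed 08:00? ✗ → no.
F: end Sun 18:00 > Sat 06:00? ✓; end Sun 18:00 >= Wed 08:00? ✓; end Sun 18:00 < Wed 08:00? ✗ → no.
H: end Fri 08:00 > Sat 06:00? ✗; end Fri 08:00 >= Wed 08:00? ✓; end Fri 08:00 < Wed 08:00? ✗ → no.
N: end Mon 13:00 > Sat 06:00? ✗; end Mon 13:00 >= Wed 08:00? ✗; end Mon 13:00 < Wed 08:00? ✓ → no.
Q: end Thu 00:00 > Sat 06:00? ✗; end Thu 00:00 >= Wed 08:00? ✓; end Thu 00:00 < Wed 08:00? ✗ → no.
R: end Thu 20:00 > Sat 06:00? ✗; end Thu 20:00 >= Wed 08:00? ✓; end Thu 20:00 < Wed 08:00? ✗ → no.
S: end Tue 13:00 > Sat 06:00? ✗; end Tue 13:00 >= Wed 08:00? ✗; end Tue 13:00 < Wed 08:00? ✓ → no.
V: end Sat 06:00 > Sat 06:00? ✗; end Sat 06:00 >= Wed 08:00? ✓; end Sat 06:00 < Wed 08:00? ✗ → no.
W: end Wed 04:00 > Sat 06:00? ✗; end Wed 04:00 >= Wed 08:00? ✗; end Wed 04:00 < Wed 08:00? ✓ → no.
Result: none.

none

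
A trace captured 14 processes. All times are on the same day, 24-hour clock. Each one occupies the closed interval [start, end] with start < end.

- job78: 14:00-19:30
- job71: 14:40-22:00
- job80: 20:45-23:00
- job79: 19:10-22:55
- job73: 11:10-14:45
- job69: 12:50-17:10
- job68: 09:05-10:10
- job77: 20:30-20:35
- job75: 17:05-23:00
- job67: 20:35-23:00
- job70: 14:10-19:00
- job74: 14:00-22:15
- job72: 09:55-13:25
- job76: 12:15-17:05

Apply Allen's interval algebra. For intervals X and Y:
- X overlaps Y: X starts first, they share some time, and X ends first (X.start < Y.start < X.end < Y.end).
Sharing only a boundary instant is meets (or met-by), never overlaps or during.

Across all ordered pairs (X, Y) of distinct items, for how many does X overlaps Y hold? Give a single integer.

Checking all 182 ordered pairs for relation 'overlaps'; matching pairs in alphabetical order:
(job68, job72): job68 overlaps job72 ✓
(job69, job70): job69 overlaps job70 ✓
(job69, job71): job69 overlaps job71 ✓
(job69, job74): job69 overlaps job74 ✓
(job69, job75): job69 overlaps job75 ✓
(job69, job78): job69 overlaps job78 ✓
(job70, job71): job70 overlaps job71 ✓
(job70, job75): job70 overlaps job75 ✓
(job71, job67): job71 overlaps job67 ✓
(job71, job75): job71 overlaps job75 ✓
(job71, job79): job71 overlaps job79 ✓
(job71, job80): job71 overlaps job80 ✓
(job72, job69): job72 overlaps job69 ✓
(job72, job73): job72 overlaps job73 ✓
(job72, job76): job72 overlaps job76 ✓
(job73, job69): job73 overlaps job69 ✓
(job73, job70): job73 overlaps job70 ✓
(job73, job71): job73 overlaps job71 ✓
(job73, job74): job73 overlaps job74 ✓
(job73, job76): job73 overlaps job76 ✓
(job73, job78): job73 overlaps job78 ✓
(job74, job67): job74 overlaps job67 ✓
(job74, job75): job74 overlaps job75 ✓
(job74, job79): job74 overlaps job79 ✓
... plus 11 further pairs not listed.
Count: 35.

35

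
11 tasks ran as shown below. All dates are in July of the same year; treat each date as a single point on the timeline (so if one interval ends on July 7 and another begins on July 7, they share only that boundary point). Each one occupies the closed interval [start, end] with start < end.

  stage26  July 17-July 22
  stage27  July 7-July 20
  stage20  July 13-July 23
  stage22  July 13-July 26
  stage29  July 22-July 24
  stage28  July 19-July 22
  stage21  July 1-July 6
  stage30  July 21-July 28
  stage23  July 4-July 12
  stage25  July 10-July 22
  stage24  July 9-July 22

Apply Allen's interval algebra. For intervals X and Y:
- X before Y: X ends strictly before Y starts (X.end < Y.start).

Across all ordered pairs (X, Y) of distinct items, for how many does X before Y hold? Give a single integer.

Checking all 110 ordered pairs for relation 'before'; matching pairs in alphabetical order:
(stage21, stage20): stage21 before stage20 ✓
(stage21, stage22): stage21 before stage22 ✓
(stage21, stage24): stage21 before stage24 ✓
(stage21, stage25): stage21 before stage25 ✓
(stage21, stage26): stage21 before stage26 ✓
(stage21, stage27): stage21 before stage27 ✓
(stage21, stage28): stage21 before stage28 ✓
(stage21, stage29): stage21 before stage29 ✓
(stage21, stage30): stage21 before stage30 ✓
(stage23, stage20): stage23 before stage20 ✓
(stage23, stage22): stage23 before stage22 ✓
(stage23, stage26): stage23 before stage26 ✓
(stage23, stage28): stage23 before stage28 ✓
(stage23, stage29): stage23 before stage29 ✓
(stage23, stage30): stage23 before stage30 ✓
(stage27, stage29): stage27 before stage29 ✓
(stage27, stage30): stage27 before stage30 ✓
Count: 17.

17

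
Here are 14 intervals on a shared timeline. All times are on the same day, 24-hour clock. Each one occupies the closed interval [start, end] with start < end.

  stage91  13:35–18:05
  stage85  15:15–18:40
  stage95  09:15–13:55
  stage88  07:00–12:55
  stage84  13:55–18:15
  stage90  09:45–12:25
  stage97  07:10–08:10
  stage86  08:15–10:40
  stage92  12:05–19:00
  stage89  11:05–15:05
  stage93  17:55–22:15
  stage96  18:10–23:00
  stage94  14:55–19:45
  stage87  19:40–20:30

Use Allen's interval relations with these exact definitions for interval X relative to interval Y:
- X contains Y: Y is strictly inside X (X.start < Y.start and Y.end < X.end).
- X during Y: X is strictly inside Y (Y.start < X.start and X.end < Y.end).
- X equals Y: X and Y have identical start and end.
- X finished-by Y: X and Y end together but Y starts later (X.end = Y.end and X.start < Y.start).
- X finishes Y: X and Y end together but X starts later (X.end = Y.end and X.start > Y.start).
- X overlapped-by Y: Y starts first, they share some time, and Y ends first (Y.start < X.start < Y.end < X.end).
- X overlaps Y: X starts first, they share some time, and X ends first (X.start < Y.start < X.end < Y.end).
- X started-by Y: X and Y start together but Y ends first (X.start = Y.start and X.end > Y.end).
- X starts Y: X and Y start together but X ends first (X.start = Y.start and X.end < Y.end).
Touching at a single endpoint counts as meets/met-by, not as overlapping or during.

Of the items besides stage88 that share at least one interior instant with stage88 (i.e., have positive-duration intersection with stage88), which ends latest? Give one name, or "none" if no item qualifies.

stage92

Target stage88 = [07:00, 12:55].
stage84 [13:55, 18:15] → after → excluded.
stage85 [15:15, 18:40] → after → excluded.
stage86 [08:15, 10:40] → during → candidate.
stage87 [19:40, 20:30] → after → excluded.
stage89 [11:05, 15:05] → overlapped-by → candidate.
stage90 [09:45, 12:25] → during → candidate.
stage91 [13:35, 18:05] → after → excluded.
stage92 [12:05, 19:00] → overlapped-by → candidate.
stage93 [17:55, 22:15] → after → excluded.
stage94 [14:55, 19:45] → after → excluded.
stage95 [09:15, 13:55] → overlapped-by → candidate.
stage96 [18:10, 23:00] → after → excluded.
stage97 [07:10, 08:10] → during → candidate.
Among candidates, latest end is 19:00 → stage92.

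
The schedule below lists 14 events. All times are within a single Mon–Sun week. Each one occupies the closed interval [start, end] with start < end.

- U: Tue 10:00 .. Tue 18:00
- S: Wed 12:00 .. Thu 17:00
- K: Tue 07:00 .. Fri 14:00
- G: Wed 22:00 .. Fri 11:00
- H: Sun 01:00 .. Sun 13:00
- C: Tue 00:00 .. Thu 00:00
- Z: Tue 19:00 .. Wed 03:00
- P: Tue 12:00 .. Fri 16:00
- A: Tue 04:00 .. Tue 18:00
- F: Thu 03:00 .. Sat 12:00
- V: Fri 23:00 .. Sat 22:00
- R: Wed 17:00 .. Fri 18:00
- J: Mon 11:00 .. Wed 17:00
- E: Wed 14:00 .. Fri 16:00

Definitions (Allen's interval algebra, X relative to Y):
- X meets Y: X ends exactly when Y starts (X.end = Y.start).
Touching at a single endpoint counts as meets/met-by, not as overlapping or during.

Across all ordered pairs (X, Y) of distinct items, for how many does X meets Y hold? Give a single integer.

Checking all 182 ordered pairs for relation 'meets'; matching pairs in alphabetical order:
(J, R): J meets R ✓
Count: 1.

1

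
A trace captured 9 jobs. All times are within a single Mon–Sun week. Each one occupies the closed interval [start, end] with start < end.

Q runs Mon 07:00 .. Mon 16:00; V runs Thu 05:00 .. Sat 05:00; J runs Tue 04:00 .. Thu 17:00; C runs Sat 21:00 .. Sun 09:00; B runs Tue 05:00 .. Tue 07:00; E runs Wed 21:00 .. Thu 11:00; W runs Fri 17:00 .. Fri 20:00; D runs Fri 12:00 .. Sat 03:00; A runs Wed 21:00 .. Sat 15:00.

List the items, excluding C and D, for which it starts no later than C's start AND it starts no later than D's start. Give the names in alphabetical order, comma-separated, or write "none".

Conditions: its start is no later than C's start (X.start <= Sat 21:00) AND its start is no later than D's start (X.start <= Fri 12:00).
A: start Wed 21:00 <= Sat 21:00? ✓; start Wed 21:00 <= Fri 12:00? ✓ → yes.
B: start Tue 05:00 <= Sat 21:00? ✓; start Tue 05:00 <= Fri 12:00? ✓ → yes.
E: start Wed 21:00 <= Sat 21:00? ✓; start Wed 21:00 <= Fri 12:00? ✓ → yes.
J: start Tue 04:00 <= Sat 21:00? ✓; start Tue 04:00 <= Fri 12:00? ✓ → yes.
Q: start Mon 07:00 <= Sat 21:00? ✓; start Mon 07:00 <= Fri 12:00? ✓ → yes.
V: start Thu 05:00 <= Sat 21:00? ✓; start Thu 05:00 <= Fri 12:00? ✓ → yes.
W: start Fri 17:00 <= Sat 21:00? ✓; start Fri 17:00 <= Fri 12:00? ✗ → no.
Result: A, B, E, J, Q, V.

A, B, E, J, Q, V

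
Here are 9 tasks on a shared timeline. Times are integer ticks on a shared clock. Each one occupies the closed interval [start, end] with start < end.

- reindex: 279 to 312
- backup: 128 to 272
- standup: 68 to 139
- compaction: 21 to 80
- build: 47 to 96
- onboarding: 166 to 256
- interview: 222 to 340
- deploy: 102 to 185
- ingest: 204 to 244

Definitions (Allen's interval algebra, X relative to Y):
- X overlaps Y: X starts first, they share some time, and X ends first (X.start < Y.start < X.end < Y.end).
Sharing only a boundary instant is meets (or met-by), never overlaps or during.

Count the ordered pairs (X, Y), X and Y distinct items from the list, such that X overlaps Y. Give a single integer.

10

Checking all 72 ordered pairs for relation 'overlaps'; matching pairs in alphabetical order:
(backup, interview): backup overlaps interview ✓
(build, standup): build overlaps standup ✓
(compaction, build): compaction overlaps build ✓
(compaction, standup): compaction overlaps standup ✓
(deploy, backup): deploy overlaps backup ✓
(deploy, onboarding): deploy overlaps onboarding ✓
(ingest, interview): ingest overlaps interview ✓
(onboarding, interview): onboarding overlaps interview ✓
(standup, backup): standup overlaps backup ✓
(standup, deploy): standup overlaps deploy ✓
Count: 10.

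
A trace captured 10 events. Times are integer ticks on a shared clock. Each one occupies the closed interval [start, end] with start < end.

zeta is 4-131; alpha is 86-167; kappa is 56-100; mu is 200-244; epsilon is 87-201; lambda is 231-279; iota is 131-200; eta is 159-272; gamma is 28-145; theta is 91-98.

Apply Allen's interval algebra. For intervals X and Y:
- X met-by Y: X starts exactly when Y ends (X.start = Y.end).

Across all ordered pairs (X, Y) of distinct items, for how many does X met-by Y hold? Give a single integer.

2

Checking all 90 ordered pairs for relation 'met-by'; matching pairs in alphabetical order:
(iota, zeta): iota met-by zeta ✓
(mu, iota): mu met-by iota ✓
Count: 2.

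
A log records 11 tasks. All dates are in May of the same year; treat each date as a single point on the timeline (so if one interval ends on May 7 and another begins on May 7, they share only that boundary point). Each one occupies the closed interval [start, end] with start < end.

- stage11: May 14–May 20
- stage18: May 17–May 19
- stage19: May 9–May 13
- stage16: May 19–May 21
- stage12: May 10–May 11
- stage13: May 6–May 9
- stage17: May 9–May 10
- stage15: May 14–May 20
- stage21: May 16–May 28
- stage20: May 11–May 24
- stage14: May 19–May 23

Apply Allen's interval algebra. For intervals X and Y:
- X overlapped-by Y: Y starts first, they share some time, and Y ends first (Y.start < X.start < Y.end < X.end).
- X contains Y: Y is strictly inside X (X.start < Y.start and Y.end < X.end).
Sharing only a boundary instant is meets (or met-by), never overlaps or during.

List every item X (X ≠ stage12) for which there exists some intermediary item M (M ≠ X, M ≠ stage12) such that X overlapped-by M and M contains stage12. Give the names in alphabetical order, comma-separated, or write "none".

stage20

Target stage12 = [May 10, May 11].
Intermediaries M with M contains stage12: stage19.
Via stage19 — items with X overlapped-by stage19: stage20.
Union: stage20.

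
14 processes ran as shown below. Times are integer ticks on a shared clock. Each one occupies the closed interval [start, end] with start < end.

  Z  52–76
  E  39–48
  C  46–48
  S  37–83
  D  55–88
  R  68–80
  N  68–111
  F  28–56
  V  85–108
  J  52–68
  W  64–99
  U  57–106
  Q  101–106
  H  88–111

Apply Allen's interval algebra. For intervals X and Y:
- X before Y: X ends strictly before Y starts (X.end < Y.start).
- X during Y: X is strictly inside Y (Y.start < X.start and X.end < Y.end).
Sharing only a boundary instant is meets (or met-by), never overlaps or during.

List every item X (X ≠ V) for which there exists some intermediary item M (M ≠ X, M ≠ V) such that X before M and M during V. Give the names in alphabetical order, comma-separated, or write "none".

Target V = [85, 108].
Intermediaries M with M during V: Q.
Via Q — items with X before Q: C, D, E, F, J, R, S, W, Z.
Union: C, D, E, F, J, R, S, W, Z.

C, D, E, F, J, R, S, W, Z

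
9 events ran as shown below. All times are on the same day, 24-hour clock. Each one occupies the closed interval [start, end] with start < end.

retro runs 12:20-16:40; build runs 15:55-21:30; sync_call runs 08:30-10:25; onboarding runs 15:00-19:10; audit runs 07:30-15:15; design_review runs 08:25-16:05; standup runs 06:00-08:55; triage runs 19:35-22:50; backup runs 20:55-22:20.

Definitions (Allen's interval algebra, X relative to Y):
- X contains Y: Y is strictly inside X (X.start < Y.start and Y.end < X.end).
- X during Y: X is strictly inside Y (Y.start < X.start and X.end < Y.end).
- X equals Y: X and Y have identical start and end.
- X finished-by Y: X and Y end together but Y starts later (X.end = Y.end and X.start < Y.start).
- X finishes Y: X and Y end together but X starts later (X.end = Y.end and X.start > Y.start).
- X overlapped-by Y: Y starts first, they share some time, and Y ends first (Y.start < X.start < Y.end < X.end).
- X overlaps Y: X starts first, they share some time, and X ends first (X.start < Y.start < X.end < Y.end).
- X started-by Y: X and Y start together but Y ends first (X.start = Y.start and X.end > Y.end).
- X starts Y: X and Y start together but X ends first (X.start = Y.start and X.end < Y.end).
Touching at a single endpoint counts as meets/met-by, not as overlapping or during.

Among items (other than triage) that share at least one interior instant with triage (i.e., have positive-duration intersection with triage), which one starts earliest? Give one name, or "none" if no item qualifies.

Target triage = [19:35, 22:50].
audit [07:30, 15:15] → before → excluded.
backup [20:55, 22:20] → during → candidate.
build [15:55, 21:30] → overlaps → candidate.
design_review [08:25, 16:05] → before → excluded.
onboarding [15:00, 19:10] → before → excluded.
retro [12:20, 16:40] → before → excluded.
standup [06:00, 08:55] → before → excluded.
sync_call [08:30, 10:25] → before → excluded.
Among candidates, earliest start is 15:55 → build.

build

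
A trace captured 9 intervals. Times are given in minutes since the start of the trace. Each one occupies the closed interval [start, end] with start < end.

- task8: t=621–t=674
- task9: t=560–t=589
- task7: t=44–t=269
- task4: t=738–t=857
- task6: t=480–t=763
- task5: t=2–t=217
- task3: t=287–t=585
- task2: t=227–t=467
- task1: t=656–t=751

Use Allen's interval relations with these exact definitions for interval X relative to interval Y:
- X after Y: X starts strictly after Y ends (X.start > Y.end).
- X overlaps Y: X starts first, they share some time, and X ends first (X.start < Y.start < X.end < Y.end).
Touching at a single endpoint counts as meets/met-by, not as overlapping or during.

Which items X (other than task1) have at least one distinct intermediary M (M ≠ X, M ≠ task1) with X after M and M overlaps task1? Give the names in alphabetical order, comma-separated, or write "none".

task4

Target task1 = [t=656, t=751].
Intermediaries M with M overlaps task1: task8.
Via task8 — items with X after task8: task4.
Union: task4.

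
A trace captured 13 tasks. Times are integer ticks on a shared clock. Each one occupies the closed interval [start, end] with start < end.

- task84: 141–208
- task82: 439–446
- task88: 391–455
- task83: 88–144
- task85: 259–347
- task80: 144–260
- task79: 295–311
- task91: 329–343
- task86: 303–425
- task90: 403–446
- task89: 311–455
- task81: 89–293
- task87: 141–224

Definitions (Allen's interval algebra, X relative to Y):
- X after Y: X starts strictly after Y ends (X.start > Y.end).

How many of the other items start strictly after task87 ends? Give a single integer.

8

Target task87 = [141, 224].
task79 [295, 311] → after → counts.
task80 [144, 260] → overlapped-by → no.
task81 [89, 293] → contains → no.
task82 [439, 446] → after → counts.
task83 [88, 144] → overlaps → no.
task84 [141, 208] → starts → no.
task85 [259, 347] → after → counts.
task86 [303, 425] → after → counts.
task88 [391, 455] → after → counts.
task89 [311, 455] → after → counts.
task90 [403, 446] → after → counts.
task91 [329, 343] → after → counts.
Total: 8.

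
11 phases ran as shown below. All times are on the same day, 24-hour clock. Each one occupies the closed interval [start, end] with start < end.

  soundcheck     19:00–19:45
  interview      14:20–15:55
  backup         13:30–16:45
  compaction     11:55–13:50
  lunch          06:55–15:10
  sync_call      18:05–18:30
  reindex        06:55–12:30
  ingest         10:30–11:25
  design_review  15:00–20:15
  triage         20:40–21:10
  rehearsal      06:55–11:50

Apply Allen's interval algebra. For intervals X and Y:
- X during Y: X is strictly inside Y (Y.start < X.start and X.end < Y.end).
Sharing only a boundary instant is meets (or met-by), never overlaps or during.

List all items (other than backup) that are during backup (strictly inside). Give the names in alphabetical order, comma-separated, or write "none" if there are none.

Target backup = [13:30, 16:45].
compaction [11:55, 13:50] → overlaps → no.
design_review [15:00, 20:15] → overlapped-by → no.
ingest [10:30, 11:25] → before → no.
interview [14:20, 15:55] → during → yes.
lunch [06:55, 15:10] → overlaps → no.
rehearsal [06:55, 11:50] → before → no.
reindex [06:55, 12:30] → before → no.
soundcheck [19:00, 19:45] → after → no.
sync_call [18:05, 18:30] → after → no.
triage [20:40, 21:10] → after → no.
Result: interview.

interview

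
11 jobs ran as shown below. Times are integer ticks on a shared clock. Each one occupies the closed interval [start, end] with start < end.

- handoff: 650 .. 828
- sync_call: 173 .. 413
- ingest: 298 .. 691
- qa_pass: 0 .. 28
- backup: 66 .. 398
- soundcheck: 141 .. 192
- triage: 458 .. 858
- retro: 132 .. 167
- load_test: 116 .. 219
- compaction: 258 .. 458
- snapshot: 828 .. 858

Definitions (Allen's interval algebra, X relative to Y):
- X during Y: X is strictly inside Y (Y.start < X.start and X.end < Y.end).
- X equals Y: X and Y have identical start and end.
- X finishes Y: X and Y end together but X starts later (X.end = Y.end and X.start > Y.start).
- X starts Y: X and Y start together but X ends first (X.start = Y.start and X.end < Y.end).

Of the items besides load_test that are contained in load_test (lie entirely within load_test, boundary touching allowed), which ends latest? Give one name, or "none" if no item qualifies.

soundcheck

Target load_test = [116, 219].
backup [66, 398] → contains → excluded.
compaction [258, 458] → after → excluded.
handoff [650, 828] → after → excluded.
ingest [298, 691] → after → excluded.
qa_pass [0, 28] → before → excluded.
retro [132, 167] → during → candidate.
snapshot [828, 858] → after → excluded.
soundcheck [141, 192] → during → candidate.
sync_call [173, 413] → overlapped-by → excluded.
triage [458, 858] → after → excluded.
Among candidates, latest end is 192 → soundcheck.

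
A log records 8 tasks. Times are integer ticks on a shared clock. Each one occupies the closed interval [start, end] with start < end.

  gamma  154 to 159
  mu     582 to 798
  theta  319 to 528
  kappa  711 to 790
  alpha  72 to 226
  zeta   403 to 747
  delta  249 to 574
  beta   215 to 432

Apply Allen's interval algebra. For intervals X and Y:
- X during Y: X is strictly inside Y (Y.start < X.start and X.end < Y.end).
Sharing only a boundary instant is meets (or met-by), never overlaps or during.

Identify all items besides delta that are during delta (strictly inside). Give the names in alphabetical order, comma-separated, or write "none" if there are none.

theta

Target delta = [249, 574].
alpha [72, 226] → before → no.
beta [215, 432] → overlaps → no.
gamma [154, 159] → before → no.
kappa [711, 790] → after → no.
mu [582, 798] → after → no.
theta [319, 528] → during → yes.
zeta [403, 747] → overlapped-by → no.
Result: theta.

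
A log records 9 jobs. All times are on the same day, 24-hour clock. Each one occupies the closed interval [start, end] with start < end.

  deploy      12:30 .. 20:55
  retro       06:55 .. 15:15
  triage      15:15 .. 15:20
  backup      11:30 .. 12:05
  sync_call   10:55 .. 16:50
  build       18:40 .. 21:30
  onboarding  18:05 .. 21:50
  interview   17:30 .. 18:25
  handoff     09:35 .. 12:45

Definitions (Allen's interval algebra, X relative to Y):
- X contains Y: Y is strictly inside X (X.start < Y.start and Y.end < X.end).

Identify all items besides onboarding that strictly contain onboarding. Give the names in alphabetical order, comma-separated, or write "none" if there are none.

Target onboarding = [18:05, 21:50].
backup [11:30, 12:05] → before → no.
build [18:40, 21:30] → during → no.
deploy [12:30, 20:55] → overlaps → no.
handoff [09:35, 12:45] → before → no.
interview [17:30, 18:25] → overlaps → no.
retro [06:55, 15:15] → before → no.
sync_call [10:55, 16:50] → before → no.
triage [15:15, 15:20] → before → no.
Result: none.

none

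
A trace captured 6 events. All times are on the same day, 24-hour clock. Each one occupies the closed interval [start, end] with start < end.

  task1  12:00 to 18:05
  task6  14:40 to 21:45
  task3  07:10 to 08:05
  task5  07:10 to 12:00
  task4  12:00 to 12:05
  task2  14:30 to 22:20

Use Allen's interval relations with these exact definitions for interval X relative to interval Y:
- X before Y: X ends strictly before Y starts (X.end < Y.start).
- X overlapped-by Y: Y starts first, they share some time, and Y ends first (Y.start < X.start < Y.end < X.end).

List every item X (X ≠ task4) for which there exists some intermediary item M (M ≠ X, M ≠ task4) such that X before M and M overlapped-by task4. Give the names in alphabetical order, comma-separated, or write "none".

none

Target task4 = [12:00, 12:05].
Intermediaries M with M overlapped-by task4: none.
Union: none.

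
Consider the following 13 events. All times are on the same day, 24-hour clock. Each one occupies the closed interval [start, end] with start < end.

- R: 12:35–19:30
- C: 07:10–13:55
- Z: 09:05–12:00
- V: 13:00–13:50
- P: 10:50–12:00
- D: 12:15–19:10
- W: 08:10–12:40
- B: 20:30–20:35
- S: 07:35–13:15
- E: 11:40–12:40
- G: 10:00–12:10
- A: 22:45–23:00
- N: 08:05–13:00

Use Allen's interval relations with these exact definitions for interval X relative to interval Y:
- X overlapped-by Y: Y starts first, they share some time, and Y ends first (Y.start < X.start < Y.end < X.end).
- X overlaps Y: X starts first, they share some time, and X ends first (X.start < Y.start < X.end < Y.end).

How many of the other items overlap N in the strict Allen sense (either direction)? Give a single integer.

2

Target N = [08:05, 13:00].
A [22:45, 23:00] → after → no.
B [20:30, 20:35] → after → no.
C [07:10, 13:55] → contains → no.
D [12:15, 19:10] → overlapped-by → counts.
E [11:40, 12:40] → during → no.
G [10:00, 12:10] → during → no.
P [10:50, 12:00] → during → no.
R [12:35, 19:30] → overlapped-by → counts.
S [07:35, 13:15] → contains → no.
V [13:00, 13:50] → met-by → no.
W [08:10, 12:40] → during → no.
Z [09:05, 12:00] → during → no.
Total: 2.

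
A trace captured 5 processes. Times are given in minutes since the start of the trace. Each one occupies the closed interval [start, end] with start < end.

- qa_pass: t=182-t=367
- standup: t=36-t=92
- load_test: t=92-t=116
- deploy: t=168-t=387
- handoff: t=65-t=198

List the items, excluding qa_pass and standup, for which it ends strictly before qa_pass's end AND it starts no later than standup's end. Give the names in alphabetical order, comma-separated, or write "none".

Conditions: its end is strictly before qa_pass's end (X.end < t=367) AND its start is no later than standup's end (X.start <= t=92).
deploy: end t=387 < t=367? ✗; start t=168 <= t=92? ✗ → no.
handoff: end t=198 < t=367? ✓; start t=65 <= t=92? ✓ → yes.
load_test: end t=116 < t=367? ✓; start t=92 <= t=92? ✓ → yes.
Result: handoff, load_test.

handoff, load_test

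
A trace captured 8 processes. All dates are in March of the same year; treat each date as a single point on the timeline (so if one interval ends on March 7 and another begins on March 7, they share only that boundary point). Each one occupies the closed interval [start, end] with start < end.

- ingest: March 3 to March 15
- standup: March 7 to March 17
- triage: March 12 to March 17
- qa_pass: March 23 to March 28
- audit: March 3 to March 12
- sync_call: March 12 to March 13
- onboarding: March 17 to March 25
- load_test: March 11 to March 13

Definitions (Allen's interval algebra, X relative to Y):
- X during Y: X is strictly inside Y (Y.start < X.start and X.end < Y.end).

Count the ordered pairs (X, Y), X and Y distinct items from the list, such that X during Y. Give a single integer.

4

Checking all 56 ordered pairs for relation 'during'; matching pairs in alphabetical order:
(load_test, ingest): load_test during ingest ✓
(load_test, standup): load_test during standup ✓
(sync_call, ingest): sync_call during ingest ✓
(sync_call, standup): sync_call during standup ✓
Count: 4.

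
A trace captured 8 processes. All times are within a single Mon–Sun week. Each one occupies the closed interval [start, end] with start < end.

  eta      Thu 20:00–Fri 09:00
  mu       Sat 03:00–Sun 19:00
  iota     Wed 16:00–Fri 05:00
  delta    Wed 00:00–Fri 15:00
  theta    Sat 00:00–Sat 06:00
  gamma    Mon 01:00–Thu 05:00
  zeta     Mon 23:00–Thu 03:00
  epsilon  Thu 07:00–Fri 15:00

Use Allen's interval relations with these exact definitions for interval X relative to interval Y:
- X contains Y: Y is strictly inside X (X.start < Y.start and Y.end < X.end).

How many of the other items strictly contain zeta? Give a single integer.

Target zeta = [Mon 23:00, Thu 03:00].
delta [Wed 00:00, Fri 15:00] → overlapped-by → no.
epsilon [Thu 07:00, Fri 15:00] → after → no.
eta [Thu 20:00, Fri 09:00] → after → no.
gamma [Mon 01:00, Thu 05:00] → contains → counts.
iota [Wed 16:00, Fri 05:00] → overlapped-by → no.
mu [Sat 03:00, Sun 19:00] → after → no.
theta [Sat 00:00, Sat 06:00] → after → no.
Total: 1.

1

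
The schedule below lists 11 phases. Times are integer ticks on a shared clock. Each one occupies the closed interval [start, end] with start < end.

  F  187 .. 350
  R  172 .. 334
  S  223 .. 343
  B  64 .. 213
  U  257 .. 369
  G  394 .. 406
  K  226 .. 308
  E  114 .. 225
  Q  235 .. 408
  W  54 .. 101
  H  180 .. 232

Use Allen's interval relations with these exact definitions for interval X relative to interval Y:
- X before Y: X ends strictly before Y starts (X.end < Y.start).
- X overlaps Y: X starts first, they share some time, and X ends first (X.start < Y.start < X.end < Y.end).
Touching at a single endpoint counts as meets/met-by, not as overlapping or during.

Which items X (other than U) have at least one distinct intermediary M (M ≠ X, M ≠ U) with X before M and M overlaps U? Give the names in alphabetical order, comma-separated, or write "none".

B, E, W

Target U = [257, 369].
Intermediaries M with M overlaps U: F, K, R, S.
Via F — items with X before F: W.
Via K — items with X before K: B, E, W.
Via R — items with X before R: W.
Via S — items with X before S: B, W.
Union: B, E, W.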